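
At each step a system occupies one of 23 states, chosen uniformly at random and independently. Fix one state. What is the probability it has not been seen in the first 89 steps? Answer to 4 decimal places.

0.0191

Each step misses the fixed state with probability (23-1)/23 = 22/23, independently.
P(still missing after 89) = (22/23)^89 = 0.01914.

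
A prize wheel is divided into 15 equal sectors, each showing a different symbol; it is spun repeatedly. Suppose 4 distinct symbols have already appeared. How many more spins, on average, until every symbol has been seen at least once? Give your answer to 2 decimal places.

With k distinct symbols already seen, the next new one takes an expected 15/(15-k) spins.
Sum over k = 4,...,14: E = 15/11 + 15/10 + 15/9 + ... + 15/2 + 15/1 = 45.298.

45.30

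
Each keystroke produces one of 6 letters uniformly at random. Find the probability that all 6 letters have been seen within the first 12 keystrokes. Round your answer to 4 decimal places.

0.4378

Let A_i be the event that letter i is missing after 12 keystrokes. By inclusion–exclusion on the A_i,
P(all seen) = Σ_{j=0}^{6} (-1)^j C(6,j)((6-j)/6)^12
= 1.00000 - 0.67294 + 0.11561 - 0.00488 + 0.00003 - 0.00000 + 0.00000
= 0.43782.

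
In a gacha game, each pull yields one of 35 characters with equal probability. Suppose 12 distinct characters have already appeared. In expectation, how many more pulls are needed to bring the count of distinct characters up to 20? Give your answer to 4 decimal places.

14.5622

The wait to go from k to k+1 distinct characters is geometric with mean 35/(35-k).
Sum over k = 12,...,19: E = 35/23 + 35/22 + 35/21 + ... + 35/17 + 35/16 = 14.56219.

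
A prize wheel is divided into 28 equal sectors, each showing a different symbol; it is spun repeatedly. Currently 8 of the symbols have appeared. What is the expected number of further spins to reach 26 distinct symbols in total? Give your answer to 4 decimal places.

58.7367

The wait to go from k to k+1 distinct symbols is geometric with mean 28/(28-k).
Sum over k = 8,...,25: E = 28/20 + 28/19 + 28/18 + ... + 28/4 + 28/3 = 58.73671.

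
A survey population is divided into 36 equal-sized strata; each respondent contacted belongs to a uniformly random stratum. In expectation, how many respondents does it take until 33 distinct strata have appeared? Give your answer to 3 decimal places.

84.284

With k distinct strata already seen, the next new one arrives after an expected 36/(36-k) respondents.
Sum over k = 0,...,32: E = 36/36 + 36/35 + 36/34 + ... + 36/5 + 36/4 = 84.2841.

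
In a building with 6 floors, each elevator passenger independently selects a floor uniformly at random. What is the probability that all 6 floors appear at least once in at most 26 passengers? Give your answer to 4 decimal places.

By inclusion–exclusion over which floors are missing,
P(all seen) = Σ_{j=0}^{6} (-1)^j C(6,j)((6-j)/6)^26
= 1.00000 - 0.05241 + 0.00040 - 0.00000 + 0.00000 - 0.00000 + 0.00000
= 0.94798.

0.9480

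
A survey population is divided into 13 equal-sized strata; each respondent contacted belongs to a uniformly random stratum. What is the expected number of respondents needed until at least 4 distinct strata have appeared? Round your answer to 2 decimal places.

4.57

Going from k to k+1 distinct takes a geometric number of respondents with mean 13/(13-k).
Sum over k = 0,...,3: E = 13/13 + 13/12 + 13/11 + 13/10 = 4.565.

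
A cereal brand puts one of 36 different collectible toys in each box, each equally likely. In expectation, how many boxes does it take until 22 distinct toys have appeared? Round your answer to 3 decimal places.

With k distinct toys already seen, the next new one arrives after an expected 36/(36-k) boxes.
Sum over k = 0,...,21: E = 36/36 + 36/35 + 36/34 + ... + 36/16 + 36/15 = 33.2279.

33.228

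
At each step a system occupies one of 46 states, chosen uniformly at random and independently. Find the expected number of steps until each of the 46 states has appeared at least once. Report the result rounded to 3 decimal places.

Split into phases: going from k distinct to k+1 distinct takes on average 46/(46-k) steps.
E[T] = 46/46 + 46/45 + 46/44 + ... + 46/2 + 46/1 = 46·H_{46}.
H_{46} = 4.4167, so E[T] = 203.1676.

203.168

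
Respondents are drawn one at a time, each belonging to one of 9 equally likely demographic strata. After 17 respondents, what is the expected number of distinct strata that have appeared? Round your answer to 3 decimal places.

7.785

For each stratum, P(seen in 17 respondents) = 1 - (8/9)^17 = 0.8650.
By linearity of expectation, E[distinct seen] = 9·(1 - (8/9)^17) = 7.7848.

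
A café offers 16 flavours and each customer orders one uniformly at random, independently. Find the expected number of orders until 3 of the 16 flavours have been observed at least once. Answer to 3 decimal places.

With k distinct flavours already seen, the next new one arrives after an expected 16/(16-k) orders.
Sum over k = 0,...,2: E = 16/16 + 16/15 + 16/14 = 3.2095.

3.210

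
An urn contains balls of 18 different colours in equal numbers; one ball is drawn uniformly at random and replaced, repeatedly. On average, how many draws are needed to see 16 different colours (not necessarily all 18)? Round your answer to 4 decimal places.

35.9119

Going from k to k+1 distinct takes a geometric number of draws with mean 18/(18-k).
Sum over k = 0,...,15: E = 18/18 + 18/17 + 18/16 + ... + 18/4 + 18/3 = 35.91195.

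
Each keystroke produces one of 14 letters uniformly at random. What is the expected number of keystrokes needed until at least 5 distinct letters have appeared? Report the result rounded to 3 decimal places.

With k distinct letters already seen, the next new one arrives after an expected 14/(14-k) keystrokes.
Sum over k = 0,...,4: E = 14/14 + 14/13 + 14/12 + 14/11 + 14/10 = 5.9163.

5.916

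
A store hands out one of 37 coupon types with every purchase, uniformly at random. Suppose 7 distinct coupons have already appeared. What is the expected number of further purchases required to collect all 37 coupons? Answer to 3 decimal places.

The wait to go from k to k+1 distinct coupons is geometric with mean 37/(37-k).
Sum over k = 7,...,36: E = 37/30 + 37/29 + 37/28 + ... + 37/2 + 37/1 = 147.8145.

147.815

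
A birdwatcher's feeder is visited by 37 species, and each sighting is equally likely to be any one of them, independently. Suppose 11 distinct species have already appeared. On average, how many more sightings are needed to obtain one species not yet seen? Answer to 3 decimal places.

1.423

Each sighting yields a new species with probability (37-11)/37 = 26/37, so the wait is geometric with mean 37/26.
E = 37/26 = 1.4231.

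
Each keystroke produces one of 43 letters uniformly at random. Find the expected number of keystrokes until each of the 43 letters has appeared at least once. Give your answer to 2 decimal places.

187.05

The wait to go from k to k+1 distinct letters is geometric with mean 43/(43-k).
E[T] = 43/43 + 43/42 + 43/41 + ... + 43/2 + 43/1 = 43·H_{43}.
H_{43} = 4.350, so E[T] = 187.050.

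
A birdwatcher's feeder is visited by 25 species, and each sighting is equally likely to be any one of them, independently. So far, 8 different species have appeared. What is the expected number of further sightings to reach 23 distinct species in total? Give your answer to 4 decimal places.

48.4888

The wait to go from k to k+1 distinct species is geometric with mean 25/(25-k).
Sum over k = 8,...,22: E = 25/17 + 25/16 + 25/15 + ... + 25/4 + 25/3 = 48.48881.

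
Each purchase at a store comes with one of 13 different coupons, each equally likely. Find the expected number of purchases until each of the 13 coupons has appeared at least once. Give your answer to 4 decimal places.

The wait to go from k to k+1 distinct coupons is geometric with mean 13/(13-k).
E[T] = 13/13 + 13/12 + 13/11 + ... + 13/2 + 13/1 = 13·H_{13}.
H_{13} = 3.18013, so E[T] = 41.34174.

41.3417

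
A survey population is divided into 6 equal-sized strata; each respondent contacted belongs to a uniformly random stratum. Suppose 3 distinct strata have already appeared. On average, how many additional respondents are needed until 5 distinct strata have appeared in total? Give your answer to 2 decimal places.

With k distinct strata already seen, the next new one takes an expected 6/(6-k) respondents.
Sum over k = 3,...,4: E = 6/3 + 6/2 = 5.000.

5.00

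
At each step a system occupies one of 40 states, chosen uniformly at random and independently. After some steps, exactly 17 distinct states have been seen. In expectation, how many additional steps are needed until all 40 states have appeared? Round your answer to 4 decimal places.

149.3717

From k distinct to k+1 distinct takes on average 40/(40-k) steps.
Sum over k = 17,...,39: E = 40/23 + 40/22 + 40/21 + ... + 40/2 + 40/1 = 149.37166.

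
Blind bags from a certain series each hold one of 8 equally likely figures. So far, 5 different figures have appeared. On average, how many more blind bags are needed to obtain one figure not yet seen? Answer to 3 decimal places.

Each blind bag yields a new figure with probability (8-5)/8 = 3/8, so the wait is geometric with mean 8/3.
E = 8/3 = 2.6667.

2.667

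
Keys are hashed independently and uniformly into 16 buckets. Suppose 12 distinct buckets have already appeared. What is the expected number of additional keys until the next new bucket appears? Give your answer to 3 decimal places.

The number of keys until the next new bucket is geometric with success probability 4/16, so its mean is 16/4.
E = 16/4 = 4.0000.

4.000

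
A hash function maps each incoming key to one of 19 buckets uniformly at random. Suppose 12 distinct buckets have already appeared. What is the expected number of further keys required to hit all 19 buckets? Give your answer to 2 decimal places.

49.26

The wait to go from k to k+1 distinct buckets is geometric with mean 19/(19-k).
Sum over k = 12,...,18: E = 19/7 + 19/6 + 19/5 + ... + 19/2 + 19/1 = 49.264.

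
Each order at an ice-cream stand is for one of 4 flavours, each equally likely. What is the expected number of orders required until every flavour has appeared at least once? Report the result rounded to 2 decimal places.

Split into phases: going from k distinct to k+1 distinct takes on average 4/(4-k) orders.
E[T] = 4/4 + 4/3 + 4/2 + 4/1 = 4·H_{4}.
H_{4} = 2.083, so E[T] = 8.333.

8.33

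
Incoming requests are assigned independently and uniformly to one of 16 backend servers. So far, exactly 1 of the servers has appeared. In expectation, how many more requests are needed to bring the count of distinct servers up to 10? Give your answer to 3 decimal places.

The wait to go from k to k+1 distinct servers is geometric with mean 16/(16-k).
Sum over k = 1,...,9: E = 16/15 + 16/14 + 16/13 + ... + 16/8 + 16/7 = 13.8917.

13.892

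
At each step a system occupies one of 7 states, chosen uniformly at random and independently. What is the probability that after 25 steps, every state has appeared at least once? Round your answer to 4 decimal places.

0.8562

By inclusion–exclusion over which states are missing,
P(all seen) = Σ_{j=0}^{7} (-1)^j C(7,j)((7-j)/7)^25
= 1.00000 - 0.14840 + 0.00467 - 0.00003 + 0.00000 - 0.00000 + 0.00000 - 0.00000
= 0.85624.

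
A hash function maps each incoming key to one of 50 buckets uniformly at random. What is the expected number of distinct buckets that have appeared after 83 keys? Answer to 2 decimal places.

For each bucket, P(seen in 83 keys) = 1 - (49/50)^83 = 0.813.
By linearity of expectation, E[distinct seen] = 50·(1 - (49/50)^83) = 40.652.

40.65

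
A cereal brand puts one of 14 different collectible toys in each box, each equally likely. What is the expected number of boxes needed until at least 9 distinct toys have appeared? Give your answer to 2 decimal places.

13.56

Going from k to k+1 distinct takes a geometric number of boxes with mean 14/(14-k).
Sum over k = 0,...,8: E = 14/14 + 14/13 + 14/12 + ... + 14/7 + 14/6 = 13.555.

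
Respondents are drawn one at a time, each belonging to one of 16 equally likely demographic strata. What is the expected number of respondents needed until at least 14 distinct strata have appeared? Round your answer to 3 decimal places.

30.092

With k distinct strata already seen, the next new one arrives after an expected 16/(16-k) respondents.
Sum over k = 0,...,13: E = 16/16 + 16/15 + 16/14 + ... + 16/4 + 16/3 = 30.0917.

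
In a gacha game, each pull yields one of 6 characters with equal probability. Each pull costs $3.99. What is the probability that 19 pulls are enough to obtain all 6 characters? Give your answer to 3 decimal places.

By inclusion–exclusion over which characters are missing,
P(all seen) = Σ_{j=0}^{6} (-1)^j C(6,j)((6-j)/6)^19
= 1.0000 - 0.1878 + 0.0068 - 0.0000 + 0.0000 - 0.0000 + 0.0000
= 0.8189.

0.819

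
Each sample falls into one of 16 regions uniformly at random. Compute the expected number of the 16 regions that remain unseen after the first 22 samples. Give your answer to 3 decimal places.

3.868

For each region, P(unseen after 22) = (15/16)^22 = 0.2418.
By linearity of expectation, E[unseen] = 16·(15/16)^22 = 3.8680.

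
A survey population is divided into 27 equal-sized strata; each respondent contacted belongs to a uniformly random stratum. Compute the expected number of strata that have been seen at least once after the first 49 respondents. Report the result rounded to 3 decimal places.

22.752

For each stratum, P(seen in 49 respondents) = 1 - (26/27)^49 = 0.8426.
By linearity of expectation, E[distinct seen] = 27·(1 - (26/27)^49) = 22.7515.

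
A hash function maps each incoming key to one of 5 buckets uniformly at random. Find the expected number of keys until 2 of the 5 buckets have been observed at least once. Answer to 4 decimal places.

With k distinct buckets already seen, the next new one arrives after an expected 5/(5-k) keys.
Sum over k = 0,...,1: E = 5/5 + 5/4 = 2.25000.

2.2500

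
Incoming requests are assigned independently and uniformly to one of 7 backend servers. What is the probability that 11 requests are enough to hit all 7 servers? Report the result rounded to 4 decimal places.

0.1631

Let A_i be the event that server i is missing after 11 requests. By inclusion–exclusion on the A_i,
P(all seen) = Σ_{j=0}^{7} (-1)^j C(7,j)((7-j)/7)^11
= 1.00000 - 1.28435 + 0.51857 - 0.07424 + 0.00314 - 0.00002 + 0.00000 - 0.00000
= 0.16310.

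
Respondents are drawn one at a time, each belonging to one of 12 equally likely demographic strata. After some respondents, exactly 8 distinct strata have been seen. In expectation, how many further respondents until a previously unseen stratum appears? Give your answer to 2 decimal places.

Each respondent yields a new stratum with probability (12-8)/12 = 4/12, so the wait is geometric with mean 12/4.
E = 12/4 = 3.000.

3.00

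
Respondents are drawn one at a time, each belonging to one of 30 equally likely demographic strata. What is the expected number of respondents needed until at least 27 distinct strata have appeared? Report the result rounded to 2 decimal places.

64.85

With k distinct strata already seen, the next new one arrives after an expected 30/(30-k) respondents.
Sum over k = 0,...,26: E = 30/30 + 30/29 + 30/28 + ... + 30/5 + 30/4 = 64.850.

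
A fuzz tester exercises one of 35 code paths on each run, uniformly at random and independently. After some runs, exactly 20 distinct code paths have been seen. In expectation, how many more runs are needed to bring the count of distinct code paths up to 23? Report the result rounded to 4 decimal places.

The wait to go from k to k+1 distinct code paths is geometric with mean 35/(35-k).
Sum over k = 20,...,22: E = 35/15 + 35/14 + 35/13 = 7.52564.

7.5256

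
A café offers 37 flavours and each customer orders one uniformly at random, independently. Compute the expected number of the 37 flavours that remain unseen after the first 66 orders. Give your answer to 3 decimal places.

For each flavour, P(unseen after 66) = (36/37)^66 = 0.1639.
By linearity of expectation, E[unseen] = 37·(36/37)^66 = 6.0653.

6.065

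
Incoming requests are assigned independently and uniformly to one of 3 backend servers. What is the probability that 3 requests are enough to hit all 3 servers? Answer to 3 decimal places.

0.222

By inclusion–exclusion over which servers are missing,
P(all seen) = Σ_{j=0}^{3} (-1)^j C(3,j)((3-j)/3)^3
= 1.0000 - 0.8889 + 0.1111 - 0.0000
= 0.2222.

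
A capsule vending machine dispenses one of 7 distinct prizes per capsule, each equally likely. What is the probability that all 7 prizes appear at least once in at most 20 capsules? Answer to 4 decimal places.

Let A_i be the event that prize i is missing after 20 capsules. By inclusion–exclusion on the A_i,
P(all seen) = Σ_{j=0}^{7} (-1)^j C(7,j)((7-j)/7)^20
= 1.00000 - 0.32075 + 0.02510 - 0.00048 + 0.00000 - 0.00000 + 0.00000 - 0.00000
= 0.70387.

0.7039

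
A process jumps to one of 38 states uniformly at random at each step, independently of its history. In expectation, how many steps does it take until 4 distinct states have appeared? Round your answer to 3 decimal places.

With k distinct states already seen, the next new one arrives after an expected 38/(38-k) steps.
Sum over k = 0,...,3: E = 38/38 + 38/37 + 38/36 + 38/35 = 4.1683.

4.168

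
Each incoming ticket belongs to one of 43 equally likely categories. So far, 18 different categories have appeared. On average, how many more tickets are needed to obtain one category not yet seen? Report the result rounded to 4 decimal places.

1.7200

The number of tickets until the next new category is geometric with success probability 25/43, so its mean is 43/25.
E = 43/25 = 1.72000.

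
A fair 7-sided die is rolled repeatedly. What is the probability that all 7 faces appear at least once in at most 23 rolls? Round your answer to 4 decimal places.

Let A_i be the event that face i is missing after 23 rolls. By inclusion–exclusion on the A_i,
P(all seen) = Σ_{j=0}^{7} (-1)^j C(7,j)((7-j)/7)^23
= 1.00000 - 0.20199 + 0.00915 - 0.00009 + 0.00000 - 0.00000 + 0.00000 - 0.00000
= 0.80707.

0.8071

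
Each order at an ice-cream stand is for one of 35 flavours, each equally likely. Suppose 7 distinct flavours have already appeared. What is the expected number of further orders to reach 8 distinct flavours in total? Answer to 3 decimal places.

1.250

With k distinct flavours already seen, the next new one takes an expected 35/(35-k) orders.
Only the k = 7 term is needed: E = 35/28 = 1.2500.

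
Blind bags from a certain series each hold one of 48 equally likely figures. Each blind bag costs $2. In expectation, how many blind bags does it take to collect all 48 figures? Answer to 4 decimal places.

Split into phases: going from k distinct to k+1 distinct takes on average 48/(48-k) blind bags.
E[T] = 48/48 + 48/47 + 48/46 + ... + 48/2 + 48/1 = 48·H_{48}.
H_{48} = 4.45880, so E[T] = 214.02226.

214.0223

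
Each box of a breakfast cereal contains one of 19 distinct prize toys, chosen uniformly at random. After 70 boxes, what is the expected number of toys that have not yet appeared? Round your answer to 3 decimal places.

For each toy, P(unseen after 70) = (18/19)^70 = 0.0227.
By linearity of expectation, E[unseen] = 19·(18/19)^70 = 0.4316.

0.432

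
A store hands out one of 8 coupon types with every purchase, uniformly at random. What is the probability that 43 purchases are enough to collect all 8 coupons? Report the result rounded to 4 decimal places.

0.9744

By inclusion–exclusion over which coupons are missing,
P(all seen) = Σ_{j=0}^{8} (-1)^j C(8,j)((8-j)/8)^43
= 1.00000 - 0.02567 + 0.00012 - 0.00000 + 0.00000 - 0.00000 + 0.00000 - 0.00000 + 0.00000
= 0.97445.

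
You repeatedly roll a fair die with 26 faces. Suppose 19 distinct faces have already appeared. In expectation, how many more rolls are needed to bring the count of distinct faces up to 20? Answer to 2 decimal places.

The wait to go from k to k+1 distinct faces is geometric with mean 26/(26-k).
Only the k = 19 term is needed: E = 26/7 = 3.714.

3.71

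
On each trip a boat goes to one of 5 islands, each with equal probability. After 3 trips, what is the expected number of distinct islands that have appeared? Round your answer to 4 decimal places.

For each island, P(seen in 3 trips) = 1 - (4/5)^3 = 0.48800.
By linearity of expectation, E[distinct seen] = 5·(1 - (4/5)^3) = 2.44000.

2.4400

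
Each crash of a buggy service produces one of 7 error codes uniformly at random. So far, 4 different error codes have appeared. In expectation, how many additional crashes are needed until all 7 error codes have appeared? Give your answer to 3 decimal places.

12.833

The wait to go from k to k+1 distinct error codes is geometric with mean 7/(7-k).
Sum over k = 4,...,6: E = 7/3 + 7/2 + 7/1 = 12.8333.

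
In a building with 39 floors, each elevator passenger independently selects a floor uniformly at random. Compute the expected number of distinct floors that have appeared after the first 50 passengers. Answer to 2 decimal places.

28.36

For each floor, P(seen in 50 passengers) = 1 - (38/39)^50 = 0.727.
By linearity of expectation, E[distinct seen] = 39·(1 - (38/39)^50) = 28.358.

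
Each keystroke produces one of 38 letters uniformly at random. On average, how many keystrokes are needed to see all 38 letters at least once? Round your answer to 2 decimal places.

The wait to go from k to k+1 distinct letters is geometric with mean 38/(38-k).
E[T] = 38/38 + 38/37 + 38/36 + ... + 38/2 + 38/1 = 38·H_{38}.
H_{38} = 4.228, so E[T] = 160.660.

160.66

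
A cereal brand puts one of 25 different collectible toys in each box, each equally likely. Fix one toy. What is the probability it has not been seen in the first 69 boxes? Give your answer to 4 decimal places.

0.0598

On each box the fixed toy fails to appear with probability 24/25.
P(still missing after 69) = (24/25)^69 = 0.05980.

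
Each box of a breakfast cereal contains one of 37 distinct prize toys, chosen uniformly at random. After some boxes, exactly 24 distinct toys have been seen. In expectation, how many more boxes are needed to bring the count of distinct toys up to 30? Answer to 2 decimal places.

21.73

From k distinct to k+1 distinct takes on average 37/(37-k) boxes.
Sum over k = 24,...,29: E = 37/13 + 37/12 + 37/11 + 37/10 + 37/9 + 37/8 = 21.729.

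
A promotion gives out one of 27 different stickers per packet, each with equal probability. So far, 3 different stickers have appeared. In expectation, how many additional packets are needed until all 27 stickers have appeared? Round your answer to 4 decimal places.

101.9509

From k distinct to k+1 distinct takes on average 27/(27-k) packets.
Sum over k = 3,...,26: E = 27/24 + 27/23 + 27/22 + ... + 27/2 + 27/1 = 101.95087.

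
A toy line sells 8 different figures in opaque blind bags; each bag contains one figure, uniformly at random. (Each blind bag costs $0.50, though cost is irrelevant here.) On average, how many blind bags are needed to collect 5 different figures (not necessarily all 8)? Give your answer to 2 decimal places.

With k distinct figures already seen, the next new one arrives after an expected 8/(8-k) blind bags.
Sum over k = 0,...,4: E = 8/8 + 8/7 + 8/6 + 8/5 + 8/4 = 7.076.

7.08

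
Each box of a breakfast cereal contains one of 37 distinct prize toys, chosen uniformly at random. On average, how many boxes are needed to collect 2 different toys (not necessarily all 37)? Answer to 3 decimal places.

Going from k to k+1 distinct takes a geometric number of boxes with mean 37/(37-k).
Sum over k = 0,...,1: E = 37/37 + 37/36 = 2.0278.

2.028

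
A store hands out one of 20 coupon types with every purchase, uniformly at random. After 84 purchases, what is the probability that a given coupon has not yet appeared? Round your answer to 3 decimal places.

On each purchase the fixed coupon fails to appear with probability 19/20.
P(still missing after 84) = (19/20)^84 = 0.0135.

0.013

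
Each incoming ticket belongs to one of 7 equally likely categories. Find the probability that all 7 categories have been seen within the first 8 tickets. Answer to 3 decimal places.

By inclusion–exclusion over which categories are missing,
P(all seen) = Σ_{j=0}^{7} (-1)^j C(7,j)((7-j)/7)^8
= 1.0000 - 2.0395 + 1.4230 - 0.3979 + 0.0398 - 0.0009 + 0.0000 - 0.0000
= 0.0245.

0.024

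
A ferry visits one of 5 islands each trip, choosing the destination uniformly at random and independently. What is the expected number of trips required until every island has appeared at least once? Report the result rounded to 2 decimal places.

The wait to go from k to k+1 distinct islands is geometric with mean 5/(5-k).
E[T] = 5/5 + 5/4 + 5/3 + 5/2 + 5/1 = 5·H_{5}.
H_{5} = 2.283, so E[T] = 11.417.

11.42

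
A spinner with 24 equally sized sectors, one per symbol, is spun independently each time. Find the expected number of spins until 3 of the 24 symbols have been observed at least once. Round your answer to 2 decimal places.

Going from k to k+1 distinct takes a geometric number of spins with mean 24/(24-k).
Sum over k = 0,...,2: E = 24/24 + 24/23 + 24/22 = 3.134.

3.13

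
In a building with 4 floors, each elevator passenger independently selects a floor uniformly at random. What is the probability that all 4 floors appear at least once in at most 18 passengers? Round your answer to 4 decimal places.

Let A_i be the event that floor i is missing after 18 passengers. By inclusion–exclusion on the A_i,
P(all seen) = Σ_{j=0}^{4} (-1)^j C(4,j)((4-j)/4)^18
= 1.00000 - 0.02255 + 0.00002 - 0.00000 + 0.00000
= 0.97747.

0.9775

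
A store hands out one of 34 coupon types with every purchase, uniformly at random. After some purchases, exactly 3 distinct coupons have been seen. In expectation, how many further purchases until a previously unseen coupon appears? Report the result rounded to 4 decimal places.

1.0968

Each purchase yields a new coupon with probability (34-3)/34 = 31/34, so the wait is geometric with mean 34/31.
E = 34/31 = 1.09677.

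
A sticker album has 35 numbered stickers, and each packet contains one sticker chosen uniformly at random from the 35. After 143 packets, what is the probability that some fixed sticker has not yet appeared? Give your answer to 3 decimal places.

On each packet the fixed sticker fails to appear with probability 34/35.
P(still missing after 143) = (34/35)^143 = 0.0158.

0.016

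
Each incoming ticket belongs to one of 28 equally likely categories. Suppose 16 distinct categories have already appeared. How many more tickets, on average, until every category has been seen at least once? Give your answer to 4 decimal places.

86.8899

From k distinct to k+1 distinct takes on average 28/(28-k) tickets.
Sum over k = 16,...,27: E = 28/12 + 28/11 + 28/10 + ... + 28/2 + 28/1 = 86.88990.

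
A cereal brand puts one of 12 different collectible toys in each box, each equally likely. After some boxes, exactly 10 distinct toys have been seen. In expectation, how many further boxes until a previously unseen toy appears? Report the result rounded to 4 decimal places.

6.0000

The number of boxes until the next new toy is geometric with success probability 2/12, so its mean is 12/2.
E = 12/2 = 6.00000.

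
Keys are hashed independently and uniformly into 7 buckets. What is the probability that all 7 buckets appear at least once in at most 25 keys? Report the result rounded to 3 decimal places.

By inclusion–exclusion over which buckets are missing,
P(all seen) = Σ_{j=0}^{7} (-1)^j C(7,j)((7-j)/7)^25
= 1.0000 - 0.1484 + 0.0047 - 0.0000 + 0.0000 - 0.0000 + 0.0000 - 0.0000
= 0.8562.

0.856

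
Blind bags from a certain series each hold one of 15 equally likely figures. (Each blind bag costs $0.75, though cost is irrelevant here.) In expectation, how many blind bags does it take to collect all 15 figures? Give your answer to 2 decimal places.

49.77

Split into phases: going from k distinct to k+1 distinct takes on average 15/(15-k) blind bags.
E[T] = 15/15 + 15/14 + 15/13 + ... + 15/2 + 15/1 = 15·H_{15}.
H_{15} = 3.318, so E[T] = 49.773.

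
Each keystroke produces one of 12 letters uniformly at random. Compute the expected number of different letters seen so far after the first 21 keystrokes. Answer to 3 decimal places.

For each letter, P(seen in 21 keystrokes) = 1 - (11/12)^21 = 0.8391.
By linearity of expectation, E[distinct seen] = 12·(1 - (11/12)^21) = 10.0697.

10.070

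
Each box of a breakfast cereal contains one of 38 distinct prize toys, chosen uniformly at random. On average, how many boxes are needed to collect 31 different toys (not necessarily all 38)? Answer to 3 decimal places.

62.132

Going from k to k+1 distinct takes a geometric number of boxes with mean 38/(38-k).
Sum over k = 0,...,30: E = 38/38 + 38/37 + 38/36 + ... + 38/9 + 38/8 = 62.1317.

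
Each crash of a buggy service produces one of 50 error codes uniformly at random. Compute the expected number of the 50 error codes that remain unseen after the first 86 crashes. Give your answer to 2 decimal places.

8.80

For each error code, P(unseen after 86) = (49/50)^86 = 0.176.
By linearity of expectation, E[unseen] = 50·(49/50)^86 = 8.799.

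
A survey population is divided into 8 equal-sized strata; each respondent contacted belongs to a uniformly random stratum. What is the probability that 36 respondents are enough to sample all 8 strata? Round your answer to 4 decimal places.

By inclusion–exclusion over which strata are missing,
P(all seen) = Σ_{j=0}^{8} (-1)^j C(8,j)((8-j)/8)^36
= 1.00000 - 0.06537 + 0.00089 - 0.00000 + 0.00000 - 0.00000 + 0.00000 - 0.00000 + 0.00000
= 0.93552.

0.9355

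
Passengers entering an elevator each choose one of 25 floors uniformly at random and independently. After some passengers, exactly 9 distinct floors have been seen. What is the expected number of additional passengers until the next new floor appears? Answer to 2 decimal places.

The number of passengers until the next new floor is geometric with success probability 16/25, so its mean is 25/16.
E = 25/16 = 1.563.

1.56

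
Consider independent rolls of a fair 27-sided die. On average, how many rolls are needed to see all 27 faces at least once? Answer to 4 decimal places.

After k distinct faces have appeared, the next roll gives a new one with probability (27-k)/27, so the expected wait for the (k+1)-th is 27/(27-k).
E[T] = 27/27 + 27/26 + 27/25 + ... + 27/2 + 27/1 = 27·H_{27}.
H_{27} = 3.89146, so E[T] = 105.06933.

105.0693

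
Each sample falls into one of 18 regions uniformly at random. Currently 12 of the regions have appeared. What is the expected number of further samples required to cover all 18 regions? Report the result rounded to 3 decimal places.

With k distinct regions already seen, the next new one takes an expected 18/(18-k) samples.
Sum over k = 12,...,17: E = 18/6 + 18/5 + 18/4 + 18/3 + 18/2 + 18/1 = 44.1000.

44.100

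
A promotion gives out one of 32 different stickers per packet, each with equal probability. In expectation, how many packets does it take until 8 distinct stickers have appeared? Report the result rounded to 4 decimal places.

Going from k to k+1 distinct takes a geometric number of packets with mean 32/(32-k).
Sum over k = 0,...,7: E = 32/32 + 32/31 + 32/30 + ... + 32/26 + 32/25 = 9.04118.

9.0412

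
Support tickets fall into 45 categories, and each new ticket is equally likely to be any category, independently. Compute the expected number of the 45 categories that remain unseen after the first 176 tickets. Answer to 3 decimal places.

For each category, P(unseen after 176) = (44/45)^176 = 0.0192.
By linearity of expectation, E[unseen] = 45·(44/45)^176 = 0.8619.

0.862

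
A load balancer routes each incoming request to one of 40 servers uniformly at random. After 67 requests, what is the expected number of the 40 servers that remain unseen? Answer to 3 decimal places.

7.334

For each server, P(unseen after 67) = (39/40)^67 = 0.1834.
By linearity of expectation, E[unseen] = 40·(39/40)^67 = 7.3345.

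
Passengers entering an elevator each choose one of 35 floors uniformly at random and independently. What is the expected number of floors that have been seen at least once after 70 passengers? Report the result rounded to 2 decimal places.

30.40

For each floor, P(seen in 70 passengers) = 1 - (34/35)^70 = 0.869.
By linearity of expectation, E[distinct seen] = 35·(1 - (34/35)^70) = 30.399.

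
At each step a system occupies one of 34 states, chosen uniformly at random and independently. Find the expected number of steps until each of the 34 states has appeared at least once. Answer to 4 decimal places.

140.0191

The wait to go from k to k+1 distinct states is geometric with mean 34/(34-k).
E[T] = 34/34 + 34/33 + 34/32 + ... + 34/2 + 34/1 = 34·H_{34}.
H_{34} = 4.11821, so E[T] = 140.01914.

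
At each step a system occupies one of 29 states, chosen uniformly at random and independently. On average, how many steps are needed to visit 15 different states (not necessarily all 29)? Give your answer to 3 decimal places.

Going from k to k+1 distinct takes a geometric number of steps with mean 29/(29-k).
Sum over k = 0,...,14: E = 29/29 + 29/28 + 29/27 + ... + 29/16 + 29/15 = 20.5927.

20.593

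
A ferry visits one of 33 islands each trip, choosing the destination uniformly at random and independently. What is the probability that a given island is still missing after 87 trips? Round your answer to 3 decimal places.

Each trip misses the fixed island with probability (33-1)/33 = 32/33, independently.
P(still missing after 87) = (32/33)^87 = 0.0688.

0.069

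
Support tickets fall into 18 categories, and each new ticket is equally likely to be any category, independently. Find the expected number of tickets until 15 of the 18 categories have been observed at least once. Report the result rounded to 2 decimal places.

With k distinct categories already seen, the next new one arrives after an expected 18/(18-k) tickets.
Sum over k = 0,...,14: E = 18/18 + 18/17 + 18/16 + ... + 18/5 + 18/4 = 29.912.

29.91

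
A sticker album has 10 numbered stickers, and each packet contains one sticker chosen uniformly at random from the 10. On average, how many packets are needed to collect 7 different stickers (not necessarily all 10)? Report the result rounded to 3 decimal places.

10.956

With k distinct stickers already seen, the next new one arrives after an expected 10/(10-k) packets.
Sum over k = 0,...,6: E = 10/10 + 10/9 + 10/8 + ... + 10/5 + 10/4 = 10.9563.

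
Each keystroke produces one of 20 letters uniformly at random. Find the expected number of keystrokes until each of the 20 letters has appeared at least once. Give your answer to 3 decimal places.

71.955

After k distinct letters have appeared, the next keystroke gives a new one with probability (20-k)/20, so the expected wait for the (k+1)-th is 20/(20-k).
E[T] = 20/20 + 20/19 + 20/18 + ... + 20/2 + 20/1 = 20·H_{20}.
H_{20} = 3.5977, so E[T] = 71.9548.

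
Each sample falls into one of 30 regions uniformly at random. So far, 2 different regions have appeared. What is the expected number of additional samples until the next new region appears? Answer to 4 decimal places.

1.0714

Each sample yields a new region with probability (30-2)/30 = 28/30, so the wait is geometric with mean 30/28.
E = 30/28 = 1.07143.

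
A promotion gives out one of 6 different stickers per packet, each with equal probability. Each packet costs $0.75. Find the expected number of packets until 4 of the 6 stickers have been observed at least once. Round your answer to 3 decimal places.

5.700

With k distinct stickers already seen, the next new one arrives after an expected 6/(6-k) packets.
Sum over k = 0,...,3: E = 6/6 + 6/5 + 6/4 + 6/3 = 5.7000.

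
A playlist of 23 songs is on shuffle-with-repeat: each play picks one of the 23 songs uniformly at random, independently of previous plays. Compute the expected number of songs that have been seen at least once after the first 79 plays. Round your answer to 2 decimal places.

For each song, P(seen in 79 plays) = 1 - (22/23)^79 = 0.970.
By linearity of expectation, E[distinct seen] = 23·(1 - (22/23)^79) = 22.314.

22.31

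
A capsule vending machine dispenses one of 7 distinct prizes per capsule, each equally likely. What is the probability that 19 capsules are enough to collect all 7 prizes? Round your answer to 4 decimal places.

0.6601

Let A_i be the event that prize i is missing after 19 capsules. By inclusion–exclusion on the A_i,
P(all seen) = Σ_{j=0}^{7} (-1)^j C(7,j)((7-j)/7)^19
= 1.00000 - 0.37420 + 0.03514 - 0.00084 + 0.00000 - 0.00000 + 0.00000 - 0.00000
= 0.66009.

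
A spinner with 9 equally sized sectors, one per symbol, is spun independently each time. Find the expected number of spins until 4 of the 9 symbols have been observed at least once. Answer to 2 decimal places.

Going from k to k+1 distinct takes a geometric number of spins with mean 9/(9-k).
Sum over k = 0,...,3: E = 9/9 + 9/8 + 9/7 + 9/6 = 4.911.

4.91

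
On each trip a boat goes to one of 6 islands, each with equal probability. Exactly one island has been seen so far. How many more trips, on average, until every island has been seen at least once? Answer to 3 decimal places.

The wait to go from k to k+1 distinct islands is geometric with mean 6/(6-k).
Sum over k = 1,...,5: E = 6/5 + 6/4 + 6/3 + 6/2 + 6/1 = 13.7000.

13.700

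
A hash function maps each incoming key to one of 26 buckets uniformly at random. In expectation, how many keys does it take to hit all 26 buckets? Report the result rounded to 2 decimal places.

100.21

The wait to go from k to k+1 distinct buckets is geometric with mean 26/(26-k).
E[T] = 26/26 + 26/25 + 26/24 + ... + 26/2 + 26/1 = 26·H_{26}.
H_{26} = 3.854, so E[T] = 100.215.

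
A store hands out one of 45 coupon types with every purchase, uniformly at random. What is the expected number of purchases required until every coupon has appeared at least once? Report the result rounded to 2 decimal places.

197.77

Split into phases: going from k distinct to k+1 distinct takes on average 45/(45-k) purchases.
E[T] = 45/45 + 45/44 + 45/43 + ... + 45/2 + 45/1 = 45·H_{45}.
H_{45} = 4.395, so E[T] = 197.773.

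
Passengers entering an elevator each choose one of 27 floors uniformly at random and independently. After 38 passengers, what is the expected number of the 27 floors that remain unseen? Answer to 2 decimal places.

6.43

For each floor, P(unseen after 38) = (26/27)^38 = 0.238.
By linearity of expectation, E[unseen] = 27·(26/27)^38 = 6.435.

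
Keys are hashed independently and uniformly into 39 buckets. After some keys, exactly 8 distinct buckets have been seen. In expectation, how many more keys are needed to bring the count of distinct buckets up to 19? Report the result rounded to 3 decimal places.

With k distinct buckets already seen, the next new one takes an expected 39/(39-k) keys.
Sum over k = 8,...,18: E = 39/31 + 39/30 + 39/29 + ... + 39/22 + 39/21 = 16.7507.

16.751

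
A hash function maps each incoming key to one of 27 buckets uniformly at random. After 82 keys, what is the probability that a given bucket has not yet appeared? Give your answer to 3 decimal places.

On each key the fixed bucket fails to appear with probability 26/27.
P(still missing after 82) = (26/27)^82 = 0.0453.

0.045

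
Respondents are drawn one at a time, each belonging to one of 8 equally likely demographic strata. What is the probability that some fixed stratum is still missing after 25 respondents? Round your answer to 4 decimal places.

On each respondent the fixed stratum fails to appear with probability 7/8.
P(still missing after 25) = (7/8)^25 = 0.03550.

0.0355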